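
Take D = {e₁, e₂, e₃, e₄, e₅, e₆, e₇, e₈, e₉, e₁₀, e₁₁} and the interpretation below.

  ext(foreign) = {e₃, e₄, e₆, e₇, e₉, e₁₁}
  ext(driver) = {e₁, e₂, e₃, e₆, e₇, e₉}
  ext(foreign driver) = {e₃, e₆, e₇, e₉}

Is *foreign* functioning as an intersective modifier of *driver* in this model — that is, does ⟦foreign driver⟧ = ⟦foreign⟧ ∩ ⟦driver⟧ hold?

yes

⟦foreign⟧ ∩ ⟦driver⟧ = {e₃, e₄, e₆, e₇, e₉, e₁₁} ∩ {e₁, e₂, e₃, e₆, e₇, e₉} = {e₃, e₆, e₇, e₉}
Observed ⟦foreign driver⟧ = {e₃, e₆, e₇, e₉}.
These coincide, so the modifier is intersective here.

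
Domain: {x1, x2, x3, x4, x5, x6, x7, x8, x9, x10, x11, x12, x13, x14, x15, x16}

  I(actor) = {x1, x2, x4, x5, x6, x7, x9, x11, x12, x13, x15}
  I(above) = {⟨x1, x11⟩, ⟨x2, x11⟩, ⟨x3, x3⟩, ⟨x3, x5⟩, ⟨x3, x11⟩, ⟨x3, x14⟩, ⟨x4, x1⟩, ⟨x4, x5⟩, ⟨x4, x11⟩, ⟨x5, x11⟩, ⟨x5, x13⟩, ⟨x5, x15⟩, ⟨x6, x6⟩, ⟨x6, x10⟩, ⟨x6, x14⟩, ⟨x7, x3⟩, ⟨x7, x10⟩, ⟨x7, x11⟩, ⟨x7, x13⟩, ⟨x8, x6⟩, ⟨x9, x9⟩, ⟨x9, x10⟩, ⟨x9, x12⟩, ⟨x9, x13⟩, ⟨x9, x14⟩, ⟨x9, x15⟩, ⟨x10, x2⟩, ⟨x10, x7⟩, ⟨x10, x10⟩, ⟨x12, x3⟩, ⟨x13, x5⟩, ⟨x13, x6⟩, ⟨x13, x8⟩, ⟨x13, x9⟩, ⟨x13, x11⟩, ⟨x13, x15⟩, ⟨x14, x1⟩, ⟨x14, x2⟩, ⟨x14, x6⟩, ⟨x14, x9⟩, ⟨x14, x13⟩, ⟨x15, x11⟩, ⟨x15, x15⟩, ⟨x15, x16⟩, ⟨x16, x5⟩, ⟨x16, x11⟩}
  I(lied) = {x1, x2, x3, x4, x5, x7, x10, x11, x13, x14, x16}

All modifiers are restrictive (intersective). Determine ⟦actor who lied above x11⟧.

⟦who lied⟧ = ⟦lied⟧ = {x1, x2, x3, x4, x5, x7, x10, x11, x13, x14, x16}
⟦above x11⟧ = {x : ⟨x, x11⟩ ∈ ⟦above⟧} = {x1, x2, x3, x4, x5, x7, x13, x15, x16}
⟦actor⟧ = {x1, x2, x4, x5, x6, x7, x9, x11, x12, x13, x15}
… ∩ ⟦who lied⟧ = {x1, x2, x4, x5, x6, x7, x9, x11, x12, x13, x15} ∩ {x1, x2, x3, x4, x5, x7, x10, x11, x13, x14, x16} = {x1, x2, x4, x5, x7, x11, x13}
… ∩ ⟦above x11⟧ = {x1, x2, x4, x5, x7, x11, x13} ∩ {x1, x2, x3, x4, x5, x7, x13, x15, x16} = {x1, x2, x4, x5, x7, x13}
So ⟦actor who lied above x11⟧ = {x1, x2, x4, x5, x7, x13}.

{x1, x2, x4, x5, x7, x13}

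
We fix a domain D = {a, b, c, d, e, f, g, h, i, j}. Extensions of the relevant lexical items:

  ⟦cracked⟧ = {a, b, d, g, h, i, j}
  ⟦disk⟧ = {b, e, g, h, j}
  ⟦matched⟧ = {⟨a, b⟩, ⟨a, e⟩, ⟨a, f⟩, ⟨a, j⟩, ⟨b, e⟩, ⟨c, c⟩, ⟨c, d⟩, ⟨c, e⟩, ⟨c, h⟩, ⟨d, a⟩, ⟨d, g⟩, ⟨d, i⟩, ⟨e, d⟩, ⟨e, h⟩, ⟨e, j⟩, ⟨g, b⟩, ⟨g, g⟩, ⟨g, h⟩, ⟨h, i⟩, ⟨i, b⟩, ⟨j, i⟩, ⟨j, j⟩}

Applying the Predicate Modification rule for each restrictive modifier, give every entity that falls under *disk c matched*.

⟦c matched⟧ = {x : ⟨c, x⟩ ∈ ⟦matched⟧} = {c, d, e, h}
⟦disk⟧ = {b, e, g, h, j}
… ∩ ⟦c matched⟧ = {b, e, g, h, j} ∩ {c, d, e, h} = {e, h}
So ⟦disk c matched⟧ = {e, h}.

{e, h}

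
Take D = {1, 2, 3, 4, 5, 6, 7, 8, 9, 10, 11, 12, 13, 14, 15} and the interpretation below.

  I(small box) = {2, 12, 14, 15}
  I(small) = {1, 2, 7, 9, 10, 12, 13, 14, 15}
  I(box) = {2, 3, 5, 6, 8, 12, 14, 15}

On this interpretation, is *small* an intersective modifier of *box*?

⟦small⟧ ∩ ⟦box⟧ = {1, 2, 7, 9, 10, 12, 13, 14, 15} ∩ {2, 3, 5, 6, 8, 12, 14, 15} = {2, 12, 14, 15}
Observed ⟦small box⟧ = {2, 12, 14, 15}.
These coincide, so the modifier is intersective here.

yes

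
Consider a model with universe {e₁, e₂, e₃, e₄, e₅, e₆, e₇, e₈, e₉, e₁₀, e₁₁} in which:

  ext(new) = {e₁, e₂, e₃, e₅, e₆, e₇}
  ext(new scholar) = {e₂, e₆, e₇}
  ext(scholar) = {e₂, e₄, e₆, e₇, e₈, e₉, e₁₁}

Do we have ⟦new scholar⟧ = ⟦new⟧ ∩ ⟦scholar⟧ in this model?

⟦new⟧ ∩ ⟦scholar⟧ = {e₁, e₂, e₃, e₅, e₆, e₇} ∩ {e₂, e₄, e₆, e₇, e₈, e₉, e₁₁} = {e₂, e₆, e₇}
Observed ⟦new scholar⟧ = {e₂, e₆, e₇}.
These coincide, so the modifier is intersective here.

yes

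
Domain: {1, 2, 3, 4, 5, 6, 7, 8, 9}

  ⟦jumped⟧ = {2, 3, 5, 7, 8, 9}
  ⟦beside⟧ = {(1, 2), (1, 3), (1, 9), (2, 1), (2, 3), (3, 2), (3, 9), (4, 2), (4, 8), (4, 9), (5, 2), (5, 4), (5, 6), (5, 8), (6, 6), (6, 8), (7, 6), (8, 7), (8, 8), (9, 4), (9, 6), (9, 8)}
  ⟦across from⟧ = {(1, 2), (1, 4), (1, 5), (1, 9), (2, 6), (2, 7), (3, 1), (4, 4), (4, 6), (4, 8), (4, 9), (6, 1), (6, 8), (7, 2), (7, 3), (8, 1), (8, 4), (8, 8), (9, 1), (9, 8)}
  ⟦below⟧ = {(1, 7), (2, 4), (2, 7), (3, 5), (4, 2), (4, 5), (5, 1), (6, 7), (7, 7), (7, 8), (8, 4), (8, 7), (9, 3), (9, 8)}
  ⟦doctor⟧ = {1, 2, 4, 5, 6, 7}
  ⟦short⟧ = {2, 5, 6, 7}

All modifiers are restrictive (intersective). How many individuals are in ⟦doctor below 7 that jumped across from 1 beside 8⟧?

0

⟦below 7⟧ = {x : ⟨x, 7⟩ ∈ ⟦below⟧} = {1, 2, 6, 7, 8}
⟦that jumped⟧ = ⟦jumped⟧ = {2, 3, 5, 7, 8, 9}
⟦across from 1⟧ = {x : ⟨x, 1⟩ ∈ ⟦across from⟧} = {3, 6, 8, 9}
⟦beside 8⟧ = {x : ⟨x, 8⟩ ∈ ⟦beside⟧} = {4, 5, 6, 8, 9}
⟦doctor⟧ = {1, 2, 4, 5, 6, 7}
… ∩ ⟦below 7⟧ = {1, 2, 4, 5, 6, 7} ∩ {1, 2, 6, 7, 8} = {1, 2, 6, 7}
… ∩ ⟦that jumped⟧ = {1, 2, 6, 7} ∩ {2, 3, 5, 7, 8, 9} = {2, 7}
… ∩ ⟦across from 1⟧ = {2, 7} ∩ {3, 6, 8, 9} = ∅
… ∩ ⟦beside 8⟧ = ∅ ∩ {4, 5, 6, 8, 9} = ∅
⟦doctor below 7 that jumped across from 1 beside 8⟧ = ∅, so the cardinality is 0.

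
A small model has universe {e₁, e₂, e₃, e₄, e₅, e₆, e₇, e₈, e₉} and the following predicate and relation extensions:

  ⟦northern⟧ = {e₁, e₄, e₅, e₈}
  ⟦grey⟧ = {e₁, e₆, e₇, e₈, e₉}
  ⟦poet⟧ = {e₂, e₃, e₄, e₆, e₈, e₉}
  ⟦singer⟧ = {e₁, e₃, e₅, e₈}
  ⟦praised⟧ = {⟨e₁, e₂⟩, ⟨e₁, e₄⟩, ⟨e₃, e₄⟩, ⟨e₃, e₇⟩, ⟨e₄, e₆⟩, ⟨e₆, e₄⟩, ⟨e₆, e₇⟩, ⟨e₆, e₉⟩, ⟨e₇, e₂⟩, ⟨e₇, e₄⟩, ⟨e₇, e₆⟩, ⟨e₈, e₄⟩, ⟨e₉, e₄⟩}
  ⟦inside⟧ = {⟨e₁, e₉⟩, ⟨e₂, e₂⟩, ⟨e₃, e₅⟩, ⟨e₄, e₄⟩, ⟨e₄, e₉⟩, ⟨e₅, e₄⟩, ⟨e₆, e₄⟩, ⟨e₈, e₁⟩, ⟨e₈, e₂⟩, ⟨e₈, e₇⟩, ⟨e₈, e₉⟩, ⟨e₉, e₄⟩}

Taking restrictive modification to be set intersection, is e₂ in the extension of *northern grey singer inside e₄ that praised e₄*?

⟦inside e₄⟧ = {x : ⟨x, e₄⟩ ∈ ⟦inside⟧} = {e₄, e₅, e₆, e₉}
⟦that praised e₄⟧ = {x : ⟨x, e₄⟩ ∈ ⟦praised⟧} = {e₁, e₃, e₆, e₇, e₈, e₉}
⟦singer⟧ = {e₁, e₃, e₅, e₈}
… ∩ ⟦inside e₄⟧ = {e₁, e₃, e₅, e₈} ∩ {e₄, e₅, e₆, e₉} = {e₅}
… ∩ ⟦that praised e₄⟧ = {e₅} ∩ {e₁, e₃, e₆, e₇, e₈, e₉} = ∅
… ∩ ⟦northern⟧ = ∅ ∩ {e₁, e₄, e₅, e₈} = ∅
… ∩ ⟦grey⟧ = ∅ ∩ {e₁, e₆, e₇, e₈, e₉} = ∅
⟦northern grey singer inside e₄ that praised e₄⟧ = ∅; e₂ ∉ this set.

no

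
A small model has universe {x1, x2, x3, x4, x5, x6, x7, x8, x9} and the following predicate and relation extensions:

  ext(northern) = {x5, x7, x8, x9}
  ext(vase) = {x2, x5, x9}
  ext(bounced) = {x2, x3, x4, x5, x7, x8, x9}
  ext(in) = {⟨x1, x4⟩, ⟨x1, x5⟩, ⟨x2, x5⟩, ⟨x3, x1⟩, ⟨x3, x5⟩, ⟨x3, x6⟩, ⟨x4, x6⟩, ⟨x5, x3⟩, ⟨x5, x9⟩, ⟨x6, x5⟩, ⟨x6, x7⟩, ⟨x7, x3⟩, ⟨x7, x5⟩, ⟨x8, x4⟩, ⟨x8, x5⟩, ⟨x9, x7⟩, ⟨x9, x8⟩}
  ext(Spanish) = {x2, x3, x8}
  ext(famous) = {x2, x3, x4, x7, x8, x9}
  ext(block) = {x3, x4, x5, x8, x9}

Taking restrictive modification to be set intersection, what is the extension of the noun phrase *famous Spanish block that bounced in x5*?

{x3, x8}

⟦that bounced⟧ = ⟦bounced⟧ = {x2, x3, x4, x5, x7, x8, x9}
⟦in x5⟧ = {x : ⟨x, x5⟩ ∈ ⟦in⟧} = {x1, x2, x3, x6, x7, x8}
⟦block⟧ = {x3, x4, x5, x8, x9}
… ∩ ⟦that bounced⟧ = {x3, x4, x5, x8, x9} ∩ {x2, x3, x4, x5, x7, x8, x9} = {x3, x4, x5, x8, x9}
… ∩ ⟦in x5⟧ = {x3, x4, x5, x8, x9} ∩ {x1, x2, x3, x6, x7, x8} = {x3, x8}
… ∩ ⟦famous⟧ = {x3, x8} ∩ {x2, x3, x4, x7, x8, x9} = {x3, x8}
… ∩ ⟦Spanish⟧ = {x3, x8} ∩ {x2, x3, x8} = {x3, x8}
So ⟦famous Spanish block that bounced in x5⟧ = {x3, x8}.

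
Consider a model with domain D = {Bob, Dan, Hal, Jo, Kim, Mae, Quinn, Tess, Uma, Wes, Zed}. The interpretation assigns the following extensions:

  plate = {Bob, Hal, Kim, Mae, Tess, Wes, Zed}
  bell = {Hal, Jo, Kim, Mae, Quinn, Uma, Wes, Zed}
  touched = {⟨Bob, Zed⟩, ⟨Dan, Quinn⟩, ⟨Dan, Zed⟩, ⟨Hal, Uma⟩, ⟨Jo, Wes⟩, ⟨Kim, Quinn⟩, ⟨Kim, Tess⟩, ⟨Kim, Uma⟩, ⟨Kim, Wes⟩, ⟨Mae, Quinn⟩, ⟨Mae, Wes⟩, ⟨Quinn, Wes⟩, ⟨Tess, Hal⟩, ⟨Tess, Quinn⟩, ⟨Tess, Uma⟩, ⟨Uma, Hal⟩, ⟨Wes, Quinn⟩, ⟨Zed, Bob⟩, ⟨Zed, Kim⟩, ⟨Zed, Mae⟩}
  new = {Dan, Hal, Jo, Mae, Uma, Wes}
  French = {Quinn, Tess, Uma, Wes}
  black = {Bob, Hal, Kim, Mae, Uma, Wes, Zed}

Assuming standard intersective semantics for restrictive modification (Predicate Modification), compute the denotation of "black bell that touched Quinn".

⟦that touched Quinn⟧ = {x : ⟨x, Quinn⟩ ∈ ⟦touched⟧} = {Dan, Kim, Mae, Tess, Wes}
⟦bell⟧ = {Hal, Jo, Kim, Mae, Quinn, Uma, Wes, Zed}
… ∩ ⟦that touched Quinn⟧ = {Hal, Jo, Kim, Mae, Quinn, Uma, Wes, Zed} ∩ {Dan, Kim, Mae, Tess, Wes} = {Kim, Mae, Wes}
… ∩ ⟦black⟧ = {Kim, Mae, Wes} ∩ {Bob, Hal, Kim, Mae, Uma, Wes, Zed} = {Kim, Mae, Wes}
So ⟦black bell that touched Quinn⟧ = {Kim, Mae, Wes}.

{Kim, Mae, Wes}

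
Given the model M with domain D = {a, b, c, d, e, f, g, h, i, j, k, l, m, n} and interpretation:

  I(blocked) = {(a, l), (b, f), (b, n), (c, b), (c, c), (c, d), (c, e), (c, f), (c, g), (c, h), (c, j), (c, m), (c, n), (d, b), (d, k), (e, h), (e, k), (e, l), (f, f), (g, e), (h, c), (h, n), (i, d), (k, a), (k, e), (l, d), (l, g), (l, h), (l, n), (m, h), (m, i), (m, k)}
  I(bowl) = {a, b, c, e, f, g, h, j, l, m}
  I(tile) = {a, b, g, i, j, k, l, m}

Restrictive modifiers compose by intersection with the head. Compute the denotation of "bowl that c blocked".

⟦that c blocked⟧ = {x : ⟨c, x⟩ ∈ ⟦blocked⟧} = {b, c, d, e, f, g, h, j, m, n}
⟦bowl⟧ = {a, b, c, e, f, g, h, j, l, m}
… ∩ ⟦that c blocked⟧ = {a, b, c, e, f, g, h, j, l, m} ∩ {b, c, d, e, f, g, h, j, m, n} = {b, c, e, f, g, h, j, m}
So ⟦bowl that c blocked⟧ = {b, c, e, f, g, h, j, m}.

{b, c, e, f, g, h, j, m}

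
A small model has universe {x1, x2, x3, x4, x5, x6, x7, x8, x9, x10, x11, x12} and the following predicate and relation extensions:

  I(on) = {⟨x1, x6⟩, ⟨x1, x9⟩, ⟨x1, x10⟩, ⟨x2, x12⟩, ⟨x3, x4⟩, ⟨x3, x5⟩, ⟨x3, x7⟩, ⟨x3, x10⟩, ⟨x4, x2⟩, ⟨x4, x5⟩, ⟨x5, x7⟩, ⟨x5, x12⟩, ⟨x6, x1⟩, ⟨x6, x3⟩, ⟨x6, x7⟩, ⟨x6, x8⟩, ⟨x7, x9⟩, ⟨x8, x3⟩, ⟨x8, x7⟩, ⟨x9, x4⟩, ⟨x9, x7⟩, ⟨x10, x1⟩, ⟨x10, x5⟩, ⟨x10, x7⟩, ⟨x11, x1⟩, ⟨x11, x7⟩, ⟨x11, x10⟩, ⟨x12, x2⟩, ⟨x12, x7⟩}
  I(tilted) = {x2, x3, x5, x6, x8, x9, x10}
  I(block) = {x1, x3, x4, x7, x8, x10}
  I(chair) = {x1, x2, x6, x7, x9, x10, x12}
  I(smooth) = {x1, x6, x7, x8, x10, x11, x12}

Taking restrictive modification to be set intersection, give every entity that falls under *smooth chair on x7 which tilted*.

⟦on x7⟧ = {x : ⟨x, x7⟩ ∈ ⟦on⟧} = {x3, x5, x6, x8, x9, x10, x11, x12}
⟦which tilted⟧ = ⟦tilted⟧ = {x2, x3, x5, x6, x8, x9, x10}
⟦chair⟧ = {x1, x2, x6, x7, x9, x10, x12}
… ∩ ⟦on x7⟧ = {x1, x2, x6, x7, x9, x10, x12} ∩ {x3, x5, x6, x8, x9, x10, x11, x12} = {x6, x9, x10, x12}
… ∩ ⟦which tilted⟧ = {x6, x9, x10, x12} ∩ {x2, x3, x5, x6, x8, x9, x10} = {x6, x9, x10}
… ∩ ⟦smooth⟧ = {x6, x9, x10} ∩ {x1, x6, x7, x8, x10, x11, x12} = {x6, x10}
So ⟦smooth chair on x7 which tilted⟧ = {x6, x10}.

{x6, x10}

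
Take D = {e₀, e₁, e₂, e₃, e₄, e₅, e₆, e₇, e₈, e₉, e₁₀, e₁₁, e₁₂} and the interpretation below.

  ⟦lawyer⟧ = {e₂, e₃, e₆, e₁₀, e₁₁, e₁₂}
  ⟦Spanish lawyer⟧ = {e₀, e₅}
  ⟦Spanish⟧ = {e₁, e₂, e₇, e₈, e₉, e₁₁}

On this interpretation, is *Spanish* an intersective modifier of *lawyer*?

⟦Spanish⟧ ∩ ⟦lawyer⟧ = {e₁, e₂, e₇, e₈, e₉, e₁₁} ∩ {e₂, e₃, e₆, e₁₀, e₁₁, e₁₂} = {e₂, e₁₁}
Observed ⟦Spanish lawyer⟧ = {e₀, e₅}.
These differ, so the modifier is not intersective in this model.

no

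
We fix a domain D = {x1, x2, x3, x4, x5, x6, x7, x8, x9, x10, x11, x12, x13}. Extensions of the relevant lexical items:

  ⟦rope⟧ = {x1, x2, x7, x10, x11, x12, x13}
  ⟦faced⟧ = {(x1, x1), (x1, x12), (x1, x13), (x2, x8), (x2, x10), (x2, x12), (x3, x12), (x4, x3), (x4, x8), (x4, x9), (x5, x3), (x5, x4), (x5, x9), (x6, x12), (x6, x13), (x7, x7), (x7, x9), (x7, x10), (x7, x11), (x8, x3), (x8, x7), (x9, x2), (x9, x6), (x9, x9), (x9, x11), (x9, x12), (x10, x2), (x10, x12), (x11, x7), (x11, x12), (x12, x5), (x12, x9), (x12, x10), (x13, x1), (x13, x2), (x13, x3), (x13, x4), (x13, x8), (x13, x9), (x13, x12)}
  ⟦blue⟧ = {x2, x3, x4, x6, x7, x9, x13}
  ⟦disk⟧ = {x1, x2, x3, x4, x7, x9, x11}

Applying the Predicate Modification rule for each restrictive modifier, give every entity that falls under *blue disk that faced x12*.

{x2, x3, x9}

⟦that faced x12⟧ = {x : ⟨x, x12⟩ ∈ ⟦faced⟧} = {x1, x2, x3, x6, x9, x10, x11, x13}
⟦disk⟧ = {x1, x2, x3, x4, x7, x9, x11}
… ∩ ⟦that faced x12⟧ = {x1, x2, x3, x4, x7, x9, x11} ∩ {x1, x2, x3, x6, x9, x10, x11, x13} = {x1, x2, x3, x9, x11}
… ∩ ⟦blue⟧ = {x1, x2, x3, x9, x11} ∩ {x2, x3, x4, x6, x7, x9, x13} = {x2, x3, x9}
So ⟦blue disk that faced x12⟧ = {x2, x3, x9}.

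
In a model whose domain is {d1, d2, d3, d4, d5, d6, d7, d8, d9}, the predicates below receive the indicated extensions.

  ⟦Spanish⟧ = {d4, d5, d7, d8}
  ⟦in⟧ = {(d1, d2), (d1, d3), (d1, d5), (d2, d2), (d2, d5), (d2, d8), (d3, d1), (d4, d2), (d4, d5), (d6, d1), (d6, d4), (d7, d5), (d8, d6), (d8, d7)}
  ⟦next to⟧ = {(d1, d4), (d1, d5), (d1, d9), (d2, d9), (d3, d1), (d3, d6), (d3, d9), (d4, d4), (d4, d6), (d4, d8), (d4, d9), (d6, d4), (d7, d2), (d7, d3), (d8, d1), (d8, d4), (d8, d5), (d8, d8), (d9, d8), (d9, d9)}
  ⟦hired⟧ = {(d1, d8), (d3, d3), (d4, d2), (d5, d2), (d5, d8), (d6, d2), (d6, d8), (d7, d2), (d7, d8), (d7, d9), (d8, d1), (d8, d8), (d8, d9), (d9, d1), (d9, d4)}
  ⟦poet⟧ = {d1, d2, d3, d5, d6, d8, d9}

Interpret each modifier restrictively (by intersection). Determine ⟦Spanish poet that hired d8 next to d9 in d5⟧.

{}

⟦that hired d8⟧ = {x : ⟨x, d8⟩ ∈ ⟦hired⟧} = {d1, d5, d6, d7, d8}
⟦next to d9⟧ = {x : ⟨x, d9⟩ ∈ ⟦next to⟧} = {d1, d2, d3, d4, d9}
⟦in d5⟧ = {x : ⟨x, d5⟩ ∈ ⟦in⟧} = {d1, d2, d4, d7}
⟦poet⟧ = {d1, d2, d3, d5, d6, d8, d9}
… ∩ ⟦that hired d8⟧ = {d1, d2, d3, d5, d6, d8, d9} ∩ {d1, d5, d6, d7, d8} = {d1, d5, d6, d8}
… ∩ ⟦next to d9⟧ = {d1, d5, d6, d8} ∩ {d1, d2, d3, d4, d9} = {d1}
… ∩ ⟦in d5⟧ = {d1} ∩ {d1, d2, d4, d7} = {d1}
… ∩ ⟦Spanish⟧ = {d1} ∩ {d4, d5, d7, d8} = ∅
So ⟦Spanish poet that hired d8 next to d9 in d5⟧ = {}.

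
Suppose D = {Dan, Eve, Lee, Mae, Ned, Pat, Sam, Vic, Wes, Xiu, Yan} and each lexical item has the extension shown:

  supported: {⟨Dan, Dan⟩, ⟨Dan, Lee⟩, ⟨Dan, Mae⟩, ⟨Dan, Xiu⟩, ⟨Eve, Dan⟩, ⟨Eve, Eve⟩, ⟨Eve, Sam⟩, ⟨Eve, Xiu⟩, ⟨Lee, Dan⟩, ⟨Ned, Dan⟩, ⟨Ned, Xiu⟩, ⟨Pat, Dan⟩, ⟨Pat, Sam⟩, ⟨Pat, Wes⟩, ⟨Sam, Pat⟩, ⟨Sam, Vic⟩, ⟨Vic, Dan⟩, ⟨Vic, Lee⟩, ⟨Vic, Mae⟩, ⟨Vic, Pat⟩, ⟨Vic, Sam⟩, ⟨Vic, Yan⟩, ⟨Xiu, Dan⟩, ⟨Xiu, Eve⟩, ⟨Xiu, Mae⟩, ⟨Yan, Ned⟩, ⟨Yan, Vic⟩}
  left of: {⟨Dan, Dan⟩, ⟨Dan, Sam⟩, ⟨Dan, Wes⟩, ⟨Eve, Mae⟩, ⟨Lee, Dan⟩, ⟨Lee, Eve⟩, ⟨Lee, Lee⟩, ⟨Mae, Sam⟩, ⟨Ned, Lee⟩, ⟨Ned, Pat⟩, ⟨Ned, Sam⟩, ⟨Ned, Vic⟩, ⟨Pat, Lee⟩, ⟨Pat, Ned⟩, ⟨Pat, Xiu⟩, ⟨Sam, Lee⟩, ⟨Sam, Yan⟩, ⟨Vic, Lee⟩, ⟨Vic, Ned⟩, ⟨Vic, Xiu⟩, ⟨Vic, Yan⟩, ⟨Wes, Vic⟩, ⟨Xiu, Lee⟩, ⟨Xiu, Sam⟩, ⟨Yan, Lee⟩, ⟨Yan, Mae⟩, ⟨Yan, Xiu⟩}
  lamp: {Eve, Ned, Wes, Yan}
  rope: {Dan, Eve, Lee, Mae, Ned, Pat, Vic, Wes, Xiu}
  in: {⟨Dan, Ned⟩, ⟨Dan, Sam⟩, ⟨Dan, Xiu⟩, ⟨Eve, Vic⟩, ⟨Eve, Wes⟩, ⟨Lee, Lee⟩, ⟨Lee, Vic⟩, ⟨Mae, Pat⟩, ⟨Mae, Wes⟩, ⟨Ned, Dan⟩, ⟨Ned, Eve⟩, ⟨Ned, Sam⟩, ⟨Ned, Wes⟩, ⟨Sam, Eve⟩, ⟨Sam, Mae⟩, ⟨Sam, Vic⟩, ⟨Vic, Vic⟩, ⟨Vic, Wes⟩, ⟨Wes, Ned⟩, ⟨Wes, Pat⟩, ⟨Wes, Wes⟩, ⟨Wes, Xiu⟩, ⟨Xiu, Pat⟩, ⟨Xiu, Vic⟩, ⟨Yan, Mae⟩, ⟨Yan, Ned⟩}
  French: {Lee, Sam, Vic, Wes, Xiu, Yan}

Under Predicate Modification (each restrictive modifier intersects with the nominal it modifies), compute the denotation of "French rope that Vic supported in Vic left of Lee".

{Lee}

⟦that Vic supported⟧ = {x : ⟨Vic, x⟩ ∈ ⟦supported⟧} = {Dan, Lee, Mae, Pat, Sam, Yan}
⟦in Vic⟧ = {x : ⟨x, Vic⟩ ∈ ⟦in⟧} = {Eve, Lee, Sam, Vic, Xiu}
⟦left of Lee⟧ = {x : ⟨x, Lee⟩ ∈ ⟦left of⟧} = {Lee, Ned, Pat, Sam, Vic, Xiu, Yan}
⟦rope⟧ = {Dan, Eve, Lee, Mae, Ned, Pat, Vic, Wes, Xiu}
… ∩ ⟦that Vic supported⟧ = {Dan, Eve, Lee, Mae, Ned, Pat, Vic, Wes, Xiu} ∩ {Dan, Lee, Mae, Pat, Sam, Yan} = {Dan, Lee, Mae, Pat}
… ∩ ⟦in Vic⟧ = {Dan, Lee, Mae, Pat} ∩ {Eve, Lee, Sam, Vic, Xiu} = {Lee}
… ∩ ⟦left of Lee⟧ = {Lee} ∩ {Lee, Ned, Pat, Sam, Vic, Xiu, Yan} = {Lee}
… ∩ ⟦French⟧ = {Lee} ∩ {Lee, Sam, Vic, Wes, Xiu, Yan} = {Lee}
So ⟦French rope that Vic supported in Vic left of Lee⟧ = {Lee}.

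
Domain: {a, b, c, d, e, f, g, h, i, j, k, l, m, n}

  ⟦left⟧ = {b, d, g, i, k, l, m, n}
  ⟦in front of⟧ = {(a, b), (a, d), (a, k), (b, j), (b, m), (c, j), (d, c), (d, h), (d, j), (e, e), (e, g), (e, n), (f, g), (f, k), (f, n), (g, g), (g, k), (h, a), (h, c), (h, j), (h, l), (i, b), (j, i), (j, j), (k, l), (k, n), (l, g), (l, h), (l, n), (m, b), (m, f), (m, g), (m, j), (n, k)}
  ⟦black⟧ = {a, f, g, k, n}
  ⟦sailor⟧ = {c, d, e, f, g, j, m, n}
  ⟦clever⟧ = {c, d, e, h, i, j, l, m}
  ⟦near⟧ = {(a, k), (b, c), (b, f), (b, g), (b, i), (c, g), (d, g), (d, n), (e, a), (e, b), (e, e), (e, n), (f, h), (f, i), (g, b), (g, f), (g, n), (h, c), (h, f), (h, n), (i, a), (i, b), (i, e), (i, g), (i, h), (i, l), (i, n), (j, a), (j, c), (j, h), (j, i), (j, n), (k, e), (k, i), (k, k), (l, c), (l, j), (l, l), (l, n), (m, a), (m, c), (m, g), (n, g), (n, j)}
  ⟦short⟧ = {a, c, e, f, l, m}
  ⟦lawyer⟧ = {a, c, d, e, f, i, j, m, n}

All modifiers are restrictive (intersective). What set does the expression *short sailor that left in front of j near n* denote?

⟦that left⟧ = ⟦left⟧ = {b, d, g, i, k, l, m, n}
⟦in front of j⟧ = {x : ⟨x, j⟩ ∈ ⟦in front of⟧} = {b, c, d, h, j, m}
⟦near n⟧ = {x : ⟨x, n⟩ ∈ ⟦near⟧} = {d, e, g, h, i, j, l}
⟦sailor⟧ = {c, d, e, f, g, j, m, n}
… ∩ ⟦that left⟧ = {c, d, e, f, g, j, m, n} ∩ {b, d, g, i, k, l, m, n} = {d, g, m, n}
… ∩ ⟦in front of j⟧ = {d, g, m, n} ∩ {b, c, d, h, j, m} = {d, m}
… ∩ ⟦near n⟧ = {d, m} ∩ {d, e, g, h, i, j, l} = {d}
… ∩ ⟦short⟧ = {d} ∩ {a, c, e, f, l, m} = ∅
So ⟦short sailor that left in front of j near n⟧ = {}.

{}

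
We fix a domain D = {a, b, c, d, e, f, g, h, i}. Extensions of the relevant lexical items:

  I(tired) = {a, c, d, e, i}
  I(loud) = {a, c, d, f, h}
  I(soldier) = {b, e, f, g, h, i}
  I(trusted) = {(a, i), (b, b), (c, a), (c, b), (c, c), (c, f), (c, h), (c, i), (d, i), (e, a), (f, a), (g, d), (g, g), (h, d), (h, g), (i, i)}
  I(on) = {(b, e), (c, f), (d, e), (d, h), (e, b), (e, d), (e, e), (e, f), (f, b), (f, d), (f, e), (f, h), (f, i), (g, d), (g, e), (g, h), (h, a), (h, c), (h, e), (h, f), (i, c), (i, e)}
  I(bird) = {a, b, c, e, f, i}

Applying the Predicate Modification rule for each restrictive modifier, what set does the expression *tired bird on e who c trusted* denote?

⟦on e⟧ = {x : ⟨x, e⟩ ∈ ⟦on⟧} = {b, d, e, f, g, h, i}
⟦who c trusted⟧ = {x : ⟨c, x⟩ ∈ ⟦trusted⟧} = {a, b, c, f, h, i}
⟦bird⟧ = {a, b, c, e, f, i}
… ∩ ⟦on e⟧ = {a, b, c, e, f, i} ∩ {b, d, e, f, g, h, i} = {b, e, f, i}
… ∩ ⟦who c trusted⟧ = {b, e, f, i} ∩ {a, b, c, f, h, i} = {b, f, i}
… ∩ ⟦tired⟧ = {b, f, i} ∩ {a, c, d, e, i} = {i}
So ⟦tired bird on e who c trusted⟧ = {i}.

{i}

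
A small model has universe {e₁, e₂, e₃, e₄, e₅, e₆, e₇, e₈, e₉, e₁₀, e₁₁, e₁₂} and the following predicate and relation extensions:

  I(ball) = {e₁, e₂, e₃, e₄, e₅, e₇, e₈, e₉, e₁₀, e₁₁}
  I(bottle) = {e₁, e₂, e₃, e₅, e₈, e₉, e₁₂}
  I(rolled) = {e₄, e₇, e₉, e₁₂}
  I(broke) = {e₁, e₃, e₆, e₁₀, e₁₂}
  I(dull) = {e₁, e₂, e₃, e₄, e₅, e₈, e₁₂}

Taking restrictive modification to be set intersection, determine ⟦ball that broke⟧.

⟦that broke⟧ = ⟦broke⟧ = {e₁, e₃, e₆, e₁₀, e₁₂}
⟦ball⟧ = {e₁, e₂, e₃, e₄, e₅, e₇, e₈, e₉, e₁₀, e₁₁}
… ∩ ⟦that broke⟧ = {e₁, e₂, e₃, e₄, e₅, e₇, e₈, e₉, e₁₀, e₁₁} ∩ {e₁, e₃, e₆, e₁₀, e₁₂} = {e₁, e₃, e₁₀}
So ⟦ball that broke⟧ = {e₁, e₃, e₁₀}.

{e₁, e₃, e₁₀}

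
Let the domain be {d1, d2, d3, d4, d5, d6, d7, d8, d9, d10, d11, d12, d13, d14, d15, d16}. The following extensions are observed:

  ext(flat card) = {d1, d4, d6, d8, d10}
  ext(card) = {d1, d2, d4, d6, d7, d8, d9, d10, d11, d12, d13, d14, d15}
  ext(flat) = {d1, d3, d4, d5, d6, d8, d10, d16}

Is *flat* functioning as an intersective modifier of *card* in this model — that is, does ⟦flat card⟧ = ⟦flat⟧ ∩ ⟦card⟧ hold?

⟦flat⟧ ∩ ⟦card⟧ = {d1, d3, d4, d5, d6, d8, d10, d16} ∩ {d1, d2, d4, d6, d7, d8, d9, d10, d11, d12, d13, d14, d15} = {d1, d4, d6, d8, d10}
Observed ⟦flat card⟧ = {d1, d4, d6, d8, d10}.
These coincide, so the modifier is intersective here.

yes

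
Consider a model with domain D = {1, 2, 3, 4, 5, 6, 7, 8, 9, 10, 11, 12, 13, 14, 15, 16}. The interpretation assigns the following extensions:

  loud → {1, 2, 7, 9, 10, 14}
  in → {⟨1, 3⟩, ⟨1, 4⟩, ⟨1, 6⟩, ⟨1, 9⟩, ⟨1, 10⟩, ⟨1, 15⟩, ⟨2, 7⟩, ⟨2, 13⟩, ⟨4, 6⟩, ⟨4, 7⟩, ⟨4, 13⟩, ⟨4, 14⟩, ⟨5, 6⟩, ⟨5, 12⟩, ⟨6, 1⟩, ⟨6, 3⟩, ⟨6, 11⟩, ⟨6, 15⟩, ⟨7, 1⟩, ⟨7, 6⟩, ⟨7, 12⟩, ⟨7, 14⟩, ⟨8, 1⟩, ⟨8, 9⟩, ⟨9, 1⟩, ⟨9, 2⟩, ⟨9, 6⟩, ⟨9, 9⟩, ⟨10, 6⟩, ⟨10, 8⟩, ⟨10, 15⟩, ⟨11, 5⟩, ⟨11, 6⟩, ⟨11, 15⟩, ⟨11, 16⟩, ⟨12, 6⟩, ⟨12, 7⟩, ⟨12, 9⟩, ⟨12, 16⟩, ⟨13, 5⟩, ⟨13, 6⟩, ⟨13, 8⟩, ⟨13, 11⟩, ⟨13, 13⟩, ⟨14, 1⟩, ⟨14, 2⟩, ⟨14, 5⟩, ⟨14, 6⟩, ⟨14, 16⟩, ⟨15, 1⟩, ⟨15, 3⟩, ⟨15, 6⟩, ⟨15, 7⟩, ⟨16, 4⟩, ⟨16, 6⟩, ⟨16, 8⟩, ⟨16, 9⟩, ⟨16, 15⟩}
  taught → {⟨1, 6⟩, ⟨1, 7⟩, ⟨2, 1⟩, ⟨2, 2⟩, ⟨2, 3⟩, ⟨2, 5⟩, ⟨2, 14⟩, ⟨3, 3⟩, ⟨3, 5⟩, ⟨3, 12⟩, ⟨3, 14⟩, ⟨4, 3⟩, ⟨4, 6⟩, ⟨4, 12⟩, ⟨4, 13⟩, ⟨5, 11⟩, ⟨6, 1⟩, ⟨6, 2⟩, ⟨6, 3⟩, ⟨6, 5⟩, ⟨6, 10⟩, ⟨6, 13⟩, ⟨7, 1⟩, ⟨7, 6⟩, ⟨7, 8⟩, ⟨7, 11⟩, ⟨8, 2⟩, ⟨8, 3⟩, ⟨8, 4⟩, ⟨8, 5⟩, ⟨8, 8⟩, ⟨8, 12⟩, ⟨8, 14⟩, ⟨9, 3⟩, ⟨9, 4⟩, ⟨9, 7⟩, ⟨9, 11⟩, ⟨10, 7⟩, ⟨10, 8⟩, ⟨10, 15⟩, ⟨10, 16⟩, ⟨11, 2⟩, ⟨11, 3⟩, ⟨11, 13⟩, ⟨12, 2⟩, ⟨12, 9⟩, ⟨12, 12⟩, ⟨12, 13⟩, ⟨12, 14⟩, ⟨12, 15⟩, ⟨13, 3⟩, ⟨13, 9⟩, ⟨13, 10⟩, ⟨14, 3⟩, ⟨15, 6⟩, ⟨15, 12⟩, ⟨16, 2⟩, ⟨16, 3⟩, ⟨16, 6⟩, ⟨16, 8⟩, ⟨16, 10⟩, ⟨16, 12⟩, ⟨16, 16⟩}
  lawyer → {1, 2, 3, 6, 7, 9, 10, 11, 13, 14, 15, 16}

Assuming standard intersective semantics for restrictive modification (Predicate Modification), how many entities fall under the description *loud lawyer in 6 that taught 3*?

2

⟦in 6⟧ = {x : ⟨x, 6⟩ ∈ ⟦in⟧} = {1, 4, 5, 7, 9, 10, 11, 12, 13, 14, 15, 16}
⟦that taught 3⟧ = {x : ⟨x, 3⟩ ∈ ⟦taught⟧} = {2, 3, 4, 6, 8, 9, 11, 13, 14, 16}
⟦lawyer⟧ = {1, 2, 3, 6, 7, 9, 10, 11, 13, 14, 15, 16}
… ∩ ⟦in 6⟧ = {1, 2, 3, 6, 7, 9, 10, 11, 13, 14, 15, 16} ∩ {1, 4, 5, 7, 9, 10, 11, 12, 13, 14, 15, 16} = {1, 7, 9, 10, 11, 13, 14, 15, 16}
… ∩ ⟦that taught 3⟧ = {1, 7, 9, 10, 11, 13, 14, 15, 16} ∩ {2, 3, 4, 6, 8, 9, 11, 13, 14, 16} = {9, 11, 13, 14, 16}
… ∩ ⟦loud⟧ = {9, 11, 13, 14, 16} ∩ {1, 2, 7, 9, 10, 14} = {9, 14}
⟦loud lawyer in 6 that taught 3⟧ = {9, 14}, so the cardinality is 2.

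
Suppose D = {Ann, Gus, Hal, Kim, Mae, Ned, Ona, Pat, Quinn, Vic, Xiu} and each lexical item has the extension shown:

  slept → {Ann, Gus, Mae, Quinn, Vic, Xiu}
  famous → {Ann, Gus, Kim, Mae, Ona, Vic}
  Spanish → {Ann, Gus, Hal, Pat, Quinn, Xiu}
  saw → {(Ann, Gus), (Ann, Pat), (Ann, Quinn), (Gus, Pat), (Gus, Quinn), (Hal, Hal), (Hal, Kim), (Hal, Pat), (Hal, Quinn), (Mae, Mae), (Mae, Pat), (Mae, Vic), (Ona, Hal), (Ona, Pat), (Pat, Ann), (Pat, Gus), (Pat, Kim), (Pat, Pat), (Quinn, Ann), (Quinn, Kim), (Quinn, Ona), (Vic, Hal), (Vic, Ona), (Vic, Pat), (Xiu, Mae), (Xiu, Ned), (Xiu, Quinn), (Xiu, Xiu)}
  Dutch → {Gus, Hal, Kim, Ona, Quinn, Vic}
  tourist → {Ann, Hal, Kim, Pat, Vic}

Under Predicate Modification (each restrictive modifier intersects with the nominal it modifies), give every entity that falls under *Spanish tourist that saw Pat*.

⟦that saw Pat⟧ = {x : ⟨x, Pat⟩ ∈ ⟦saw⟧} = {Ann, Gus, Hal, Mae, Ona, Pat, Vic}
⟦tourist⟧ = {Ann, Hal, Kim, Pat, Vic}
… ∩ ⟦that saw Pat⟧ = {Ann, Hal, Kim, Pat, Vic} ∩ {Ann, Gus, Hal, Mae, Ona, Pat, Vic} = {Ann, Hal, Pat, Vic}
… ∩ ⟦Spanish⟧ = {Ann, Hal, Pat, Vic} ∩ {Ann, Gus, Hal, Pat, Quinn, Xiu} = {Ann, Hal, Pat}
So ⟦Spanish tourist that saw Pat⟧ = {Ann, Hal, Pat}.

{Ann, Hal, Pat}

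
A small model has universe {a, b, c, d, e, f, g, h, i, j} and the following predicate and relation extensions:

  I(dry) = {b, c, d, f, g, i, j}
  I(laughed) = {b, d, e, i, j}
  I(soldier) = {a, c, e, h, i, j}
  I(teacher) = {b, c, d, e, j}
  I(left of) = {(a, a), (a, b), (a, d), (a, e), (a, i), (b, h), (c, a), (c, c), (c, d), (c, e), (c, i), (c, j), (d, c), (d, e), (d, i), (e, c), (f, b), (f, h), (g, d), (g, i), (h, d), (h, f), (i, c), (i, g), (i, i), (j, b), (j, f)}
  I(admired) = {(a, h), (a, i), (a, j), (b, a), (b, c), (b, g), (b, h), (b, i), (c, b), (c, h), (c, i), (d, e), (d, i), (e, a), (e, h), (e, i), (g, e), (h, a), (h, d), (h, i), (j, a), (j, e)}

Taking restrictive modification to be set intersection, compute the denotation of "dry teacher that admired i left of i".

{c, d}

⟦that admired i⟧ = {x : ⟨x, i⟩ ∈ ⟦admired⟧} = {a, b, c, d, e, h}
⟦left of i⟧ = {x : ⟨x, i⟩ ∈ ⟦left of⟧} = {a, c, d, g, i}
⟦teacher⟧ = {b, c, d, e, j}
… ∩ ⟦that admired i⟧ = {b, c, d, e, j} ∩ {a, b, c, d, e, h} = {b, c, d, e}
… ∩ ⟦left of i⟧ = {b, c, d, e} ∩ {a, c, d, g, i} = {c, d}
… ∩ ⟦dry⟧ = {c, d} ∩ {b, c, d, f, g, i, j} = {c, d}
So ⟦dry teacher that admired i left of i⟧ = {c, d}.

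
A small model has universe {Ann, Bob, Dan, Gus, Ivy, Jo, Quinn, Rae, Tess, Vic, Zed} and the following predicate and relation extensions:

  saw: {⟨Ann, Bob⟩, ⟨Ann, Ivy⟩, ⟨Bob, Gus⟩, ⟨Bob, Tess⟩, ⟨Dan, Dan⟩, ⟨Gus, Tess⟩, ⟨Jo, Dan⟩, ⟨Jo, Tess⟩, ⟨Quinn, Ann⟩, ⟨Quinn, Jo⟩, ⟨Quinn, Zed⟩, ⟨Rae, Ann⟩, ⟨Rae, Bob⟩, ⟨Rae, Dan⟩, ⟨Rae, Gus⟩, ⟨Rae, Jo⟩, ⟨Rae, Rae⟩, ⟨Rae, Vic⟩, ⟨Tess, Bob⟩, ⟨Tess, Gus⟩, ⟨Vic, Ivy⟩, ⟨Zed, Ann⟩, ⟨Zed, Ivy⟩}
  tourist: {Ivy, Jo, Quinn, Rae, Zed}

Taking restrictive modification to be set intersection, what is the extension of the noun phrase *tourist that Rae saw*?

{Jo, Rae}

⟦that Rae saw⟧ = {x : ⟨Rae, x⟩ ∈ ⟦saw⟧} = {Ann, Bob, Dan, Gus, Jo, Rae, Vic}
⟦tourist⟧ = {Ivy, Jo, Quinn, Rae, Zed}
… ∩ ⟦that Rae saw⟧ = {Ivy, Jo, Quinn, Rae, Zed} ∩ {Ann, Bob, Dan, Gus, Jo, Rae, Vic} = {Jo, Rae}
So ⟦tourist that Rae saw⟧ = {Jo, Rae}.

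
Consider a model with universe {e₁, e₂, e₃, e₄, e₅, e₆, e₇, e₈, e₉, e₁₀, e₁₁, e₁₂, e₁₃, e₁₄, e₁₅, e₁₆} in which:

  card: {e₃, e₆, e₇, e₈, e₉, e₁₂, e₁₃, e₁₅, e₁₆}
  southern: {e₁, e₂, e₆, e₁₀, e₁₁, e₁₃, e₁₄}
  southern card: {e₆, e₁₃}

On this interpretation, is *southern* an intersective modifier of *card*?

yes

⟦southern⟧ ∩ ⟦card⟧ = {e₁, e₂, e₆, e₁₀, e₁₁, e₁₃, e₁₄} ∩ {e₃, e₆, e₇, e₈, e₉, e₁₂, e₁₃, e₁₅, e₁₆} = {e₆, e₁₃}
Observed ⟦southern card⟧ = {e₆, e₁₃}.
These coincide, so the modifier is intersective here.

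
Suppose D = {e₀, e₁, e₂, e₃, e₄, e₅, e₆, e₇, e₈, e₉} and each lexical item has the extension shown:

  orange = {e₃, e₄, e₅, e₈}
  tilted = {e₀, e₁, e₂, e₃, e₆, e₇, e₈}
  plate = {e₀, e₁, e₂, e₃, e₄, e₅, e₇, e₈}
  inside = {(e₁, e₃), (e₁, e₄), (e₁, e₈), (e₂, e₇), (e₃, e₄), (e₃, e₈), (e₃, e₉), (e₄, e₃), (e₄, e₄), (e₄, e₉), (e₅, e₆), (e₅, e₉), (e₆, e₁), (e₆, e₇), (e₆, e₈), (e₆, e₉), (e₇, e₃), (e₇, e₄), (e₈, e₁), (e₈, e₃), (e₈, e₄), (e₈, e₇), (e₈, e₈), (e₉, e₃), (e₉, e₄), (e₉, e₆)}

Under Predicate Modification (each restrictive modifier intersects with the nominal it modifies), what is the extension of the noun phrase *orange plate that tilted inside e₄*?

⟦that tilted⟧ = ⟦tilted⟧ = {e₀, e₁, e₂, e₃, e₆, e₇, e₈}
⟦inside e₄⟧ = {x : ⟨x, e₄⟩ ∈ ⟦inside⟧} = {e₁, e₃, e₄, e₇, e₈, e₉}
⟦plate⟧ = {e₀, e₁, e₂, e₃, e₄, e₅, e₇, e₈}
… ∩ ⟦that tilted⟧ = {e₀, e₁, e₂, e₃, e₄, e₅, e₇, e₈} ∩ {e₀, e₁, e₂, e₃, e₆, e₇, e₈} = {e₀, e₁, e₂, e₃, e₇, e₈}
… ∩ ⟦inside e₄⟧ = {e₀, e₁, e₂, e₃, e₇, e₈} ∩ {e₁, e₃, e₄, e₇, e₈, e₉} = {e₁, e₃, e₇, e₈}
… ∩ ⟦orange⟧ = {e₁, e₃, e₇, e₈} ∩ {e₃, e₄, e₅, e₈} = {e₃, e₈}
So ⟦orange plate that tilted inside e₄⟧ = {e₃, e₈}.

{e₃, e₈}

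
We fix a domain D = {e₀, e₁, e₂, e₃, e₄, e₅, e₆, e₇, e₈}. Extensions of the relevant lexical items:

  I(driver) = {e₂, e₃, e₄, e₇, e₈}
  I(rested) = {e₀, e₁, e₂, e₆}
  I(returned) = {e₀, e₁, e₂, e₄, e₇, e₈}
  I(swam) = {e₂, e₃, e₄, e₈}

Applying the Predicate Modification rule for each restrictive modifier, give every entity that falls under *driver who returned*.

⟦who returned⟧ = ⟦returned⟧ = {e₀, e₁, e₂, e₄, e₇, e₈}
⟦driver⟧ = {e₂, e₃, e₄, e₇, e₈}
… ∩ ⟦who returned⟧ = {e₂, e₃, e₄, e₇, e₈} ∩ {e₀, e₁, e₂, e₄, e₇, e₈} = {e₂, e₄, e₇, e₈}
So ⟦driver who returned⟧ = {e₂, e₄, e₇, e₈}.

{e₂, e₄, e₇, e₈}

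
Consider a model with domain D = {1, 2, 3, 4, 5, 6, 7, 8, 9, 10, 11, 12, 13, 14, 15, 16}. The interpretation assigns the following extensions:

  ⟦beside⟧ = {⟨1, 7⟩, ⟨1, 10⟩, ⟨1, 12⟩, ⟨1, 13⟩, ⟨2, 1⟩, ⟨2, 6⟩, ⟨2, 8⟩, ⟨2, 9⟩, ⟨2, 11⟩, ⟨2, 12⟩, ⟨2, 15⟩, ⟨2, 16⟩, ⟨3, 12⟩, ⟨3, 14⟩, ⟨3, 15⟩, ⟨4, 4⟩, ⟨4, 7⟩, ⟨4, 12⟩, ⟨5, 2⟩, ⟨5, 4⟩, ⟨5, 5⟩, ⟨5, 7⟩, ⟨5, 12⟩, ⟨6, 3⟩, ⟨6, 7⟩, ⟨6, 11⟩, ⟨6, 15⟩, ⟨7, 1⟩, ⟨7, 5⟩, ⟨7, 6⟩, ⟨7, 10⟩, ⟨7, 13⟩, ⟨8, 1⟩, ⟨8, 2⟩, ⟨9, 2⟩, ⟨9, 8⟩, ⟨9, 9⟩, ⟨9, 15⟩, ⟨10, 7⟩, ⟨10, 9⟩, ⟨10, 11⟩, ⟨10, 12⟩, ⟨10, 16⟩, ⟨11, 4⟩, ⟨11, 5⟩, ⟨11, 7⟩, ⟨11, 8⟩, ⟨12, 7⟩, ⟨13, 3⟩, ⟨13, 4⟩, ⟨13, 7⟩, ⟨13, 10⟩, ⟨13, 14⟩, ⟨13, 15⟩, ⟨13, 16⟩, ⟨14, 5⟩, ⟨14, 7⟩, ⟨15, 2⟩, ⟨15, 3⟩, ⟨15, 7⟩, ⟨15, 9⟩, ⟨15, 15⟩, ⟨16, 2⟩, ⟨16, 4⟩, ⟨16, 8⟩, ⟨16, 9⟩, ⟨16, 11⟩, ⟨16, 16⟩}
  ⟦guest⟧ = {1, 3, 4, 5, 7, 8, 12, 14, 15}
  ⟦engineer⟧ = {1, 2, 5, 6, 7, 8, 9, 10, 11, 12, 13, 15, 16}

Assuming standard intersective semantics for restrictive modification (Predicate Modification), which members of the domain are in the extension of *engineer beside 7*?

{1, 5, 6, 10, 11, 12, 13, 15}

⟦beside 7⟧ = {x : ⟨x, 7⟩ ∈ ⟦beside⟧} = {1, 4, 5, 6, 10, 11, 12, 13, 14, 15}
⟦engineer⟧ = {1, 2, 5, 6, 7, 8, 9, 10, 11, 12, 13, 15, 16}
… ∩ ⟦beside 7⟧ = {1, 2, 5, 6, 7, 8, 9, 10, 11, 12, 13, 15, 16} ∩ {1, 4, 5, 6, 10, 11, 12, 13, 14, 15} = {1, 5, 6, 10, 11, 12, 13, 15}
So ⟦engineer beside 7⟧ = {1, 5, 6, 10, 11, 12, 13, 15}.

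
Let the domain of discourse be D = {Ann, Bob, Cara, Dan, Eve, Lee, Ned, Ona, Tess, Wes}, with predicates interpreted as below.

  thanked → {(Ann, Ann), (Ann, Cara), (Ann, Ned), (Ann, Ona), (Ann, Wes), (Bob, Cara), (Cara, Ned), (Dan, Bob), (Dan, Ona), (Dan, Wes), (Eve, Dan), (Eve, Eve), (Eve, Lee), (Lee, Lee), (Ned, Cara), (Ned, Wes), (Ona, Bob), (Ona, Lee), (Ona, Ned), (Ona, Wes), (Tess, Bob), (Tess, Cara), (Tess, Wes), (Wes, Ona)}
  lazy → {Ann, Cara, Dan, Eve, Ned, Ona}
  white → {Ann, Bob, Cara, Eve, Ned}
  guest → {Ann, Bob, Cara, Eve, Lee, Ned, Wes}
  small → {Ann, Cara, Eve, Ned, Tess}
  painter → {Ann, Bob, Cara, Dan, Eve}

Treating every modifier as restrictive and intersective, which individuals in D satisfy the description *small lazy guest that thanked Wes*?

⟦that thanked Wes⟧ = {x : ⟨x, Wes⟩ ∈ ⟦thanked⟧} = {Ann, Dan, Ned, Ona, Tess}
⟦guest⟧ = {Ann, Bob, Cara, Eve, Lee, Ned, Wes}
… ∩ ⟦that thanked Wes⟧ = {Ann, Bob, Cara, Eve, Lee, Ned, Wes} ∩ {Ann, Dan, Ned, Ona, Tess} = {Ann, Ned}
… ∩ ⟦small⟧ = {Ann, Ned} ∩ {Ann, Cara, Eve, Ned, Tess} = {Ann, Ned}
… ∩ ⟦lazy⟧ = {Ann, Ned} ∩ {Ann, Cara, Dan, Eve, Ned, Ona} = {Ann, Ned}
So ⟦small lazy guest that thanked Wes⟧ = {Ann, Ned}.

{Ann, Ned}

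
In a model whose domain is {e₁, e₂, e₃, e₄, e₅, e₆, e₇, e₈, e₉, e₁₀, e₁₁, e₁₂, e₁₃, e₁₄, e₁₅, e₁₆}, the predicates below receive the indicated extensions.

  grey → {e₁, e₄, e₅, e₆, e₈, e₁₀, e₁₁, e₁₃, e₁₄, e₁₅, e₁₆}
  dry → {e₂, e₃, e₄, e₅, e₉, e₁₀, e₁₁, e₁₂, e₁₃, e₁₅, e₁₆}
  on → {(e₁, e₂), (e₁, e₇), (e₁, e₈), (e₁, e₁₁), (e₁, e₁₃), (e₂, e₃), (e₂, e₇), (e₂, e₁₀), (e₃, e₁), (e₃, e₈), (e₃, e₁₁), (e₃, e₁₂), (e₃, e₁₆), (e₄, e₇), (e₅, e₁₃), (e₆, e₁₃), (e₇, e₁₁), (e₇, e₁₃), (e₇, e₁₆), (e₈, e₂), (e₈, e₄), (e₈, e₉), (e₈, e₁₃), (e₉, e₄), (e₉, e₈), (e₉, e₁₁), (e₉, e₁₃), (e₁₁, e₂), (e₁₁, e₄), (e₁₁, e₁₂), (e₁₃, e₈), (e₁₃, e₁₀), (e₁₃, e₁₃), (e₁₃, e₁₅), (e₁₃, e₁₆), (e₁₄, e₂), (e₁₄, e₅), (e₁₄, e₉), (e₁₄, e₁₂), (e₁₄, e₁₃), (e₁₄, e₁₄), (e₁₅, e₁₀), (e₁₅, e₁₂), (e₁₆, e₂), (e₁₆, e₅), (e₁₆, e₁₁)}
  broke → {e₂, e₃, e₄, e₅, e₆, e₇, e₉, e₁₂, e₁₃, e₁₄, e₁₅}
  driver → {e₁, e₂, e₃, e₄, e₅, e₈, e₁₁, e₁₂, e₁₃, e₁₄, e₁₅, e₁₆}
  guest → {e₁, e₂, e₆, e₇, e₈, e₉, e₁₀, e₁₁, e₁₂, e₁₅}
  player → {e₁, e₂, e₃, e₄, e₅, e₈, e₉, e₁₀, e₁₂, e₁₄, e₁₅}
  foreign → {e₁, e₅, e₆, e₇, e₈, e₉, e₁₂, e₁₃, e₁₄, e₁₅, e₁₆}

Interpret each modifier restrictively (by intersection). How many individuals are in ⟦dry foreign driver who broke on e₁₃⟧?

2

⟦who broke⟧ = ⟦broke⟧ = {e₂, e₃, e₄, e₅, e₆, e₇, e₉, e₁₂, e₁₃, e₁₄, e₁₅}
⟦on e₁₃⟧ = {x : ⟨x, e₁₃⟩ ∈ ⟦on⟧} = {e₁, e₅, e₆, e₇, e₈, e₉, e₁₃, e₁₄}
⟦driver⟧ = {e₁, e₂, e₃, e₄, e₅, e₈, e₁₁, e₁₂, e₁₃, e₁₄, e₁₅, e₁₆}
… ∩ ⟦who broke⟧ = {e₁, e₂, e₃, e₄, e₅, e₈, e₁₁, e₁₂, e₁₃, e₁₄, e₁₅, e₁₆} ∩ {e₂, e₃, e₄, e₅, e₆, e₇, e₉, e₁₂, e₁₃, e₁₄, e₁₅} = {e₂, e₃, e₄, e₅, e₁₂, e₁₃, e₁₄, e₁₅}
… ∩ ⟦on e₁₃⟧ = {e₂, e₃, e₄, e₅, e₁₂, e₁₃, e₁₄, e₁₅} ∩ {e₁, e₅, e₆, e₇, e₈, e₉, e₁₃, e₁₄} = {e₅, e₁₃, e₁₄}
… ∩ ⟦dry⟧ = {e₅, e₁₃, e₁₄} ∩ {e₂, e₃, e₄, e₅, e₉, e₁₀, e₁₁, e₁₂, e₁₃, e₁₅, e₁₆} = {e₅, e₁₃}
… ∩ ⟦foreign⟧ = {e₅, e₁₃} ∩ {e₁, e₅, e₆, e₇, e₈, e₉, e₁₂, e₁₃, e₁₄, e₁₅, e₁₆} = {e₅, e₁₃}
⟦dry foreign driver who broke on e₁₃⟧ = {e₅, e₁₃}, so the cardinality is 2.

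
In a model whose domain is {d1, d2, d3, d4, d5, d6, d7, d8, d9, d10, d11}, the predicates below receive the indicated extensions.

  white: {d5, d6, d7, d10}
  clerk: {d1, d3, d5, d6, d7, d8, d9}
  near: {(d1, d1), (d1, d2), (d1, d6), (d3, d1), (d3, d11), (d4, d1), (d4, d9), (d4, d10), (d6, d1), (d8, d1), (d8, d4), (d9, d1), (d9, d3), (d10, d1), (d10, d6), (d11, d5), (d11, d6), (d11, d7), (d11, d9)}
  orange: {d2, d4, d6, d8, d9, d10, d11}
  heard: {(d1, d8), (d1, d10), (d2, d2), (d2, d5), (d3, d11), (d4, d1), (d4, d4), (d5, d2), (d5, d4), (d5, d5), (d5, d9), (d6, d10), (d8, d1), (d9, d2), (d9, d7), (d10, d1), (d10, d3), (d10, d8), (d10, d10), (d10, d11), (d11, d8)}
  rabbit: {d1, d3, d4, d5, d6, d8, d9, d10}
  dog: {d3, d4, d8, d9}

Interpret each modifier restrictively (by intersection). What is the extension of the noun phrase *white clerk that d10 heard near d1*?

{ }

⟦that d10 heard⟧ = {x : ⟨d10, x⟩ ∈ ⟦heard⟧} = {d1, d3, d8, d10, d11}
⟦near d1⟧ = {x : ⟨x, d1⟩ ∈ ⟦near⟧} = {d1, d3, d4, d6, d8, d9, d10}
⟦clerk⟧ = {d1, d3, d5, d6, d7, d8, d9}
… ∩ ⟦that d10 heard⟧ = {d1, d3, d5, d6, d7, d8, d9} ∩ {d1, d3, d8, d10, d11} = {d1, d3, d8}
… ∩ ⟦near d1⟧ = {d1, d3, d8} ∩ {d1, d3, d4, d6, d8, d9, d10} = {d1, d3, d8}
… ∩ ⟦white⟧ = {d1, d3, d8} ∩ {d5, d6, d7, d10} = ∅
So ⟦white clerk that d10 heard near d1⟧ = { }.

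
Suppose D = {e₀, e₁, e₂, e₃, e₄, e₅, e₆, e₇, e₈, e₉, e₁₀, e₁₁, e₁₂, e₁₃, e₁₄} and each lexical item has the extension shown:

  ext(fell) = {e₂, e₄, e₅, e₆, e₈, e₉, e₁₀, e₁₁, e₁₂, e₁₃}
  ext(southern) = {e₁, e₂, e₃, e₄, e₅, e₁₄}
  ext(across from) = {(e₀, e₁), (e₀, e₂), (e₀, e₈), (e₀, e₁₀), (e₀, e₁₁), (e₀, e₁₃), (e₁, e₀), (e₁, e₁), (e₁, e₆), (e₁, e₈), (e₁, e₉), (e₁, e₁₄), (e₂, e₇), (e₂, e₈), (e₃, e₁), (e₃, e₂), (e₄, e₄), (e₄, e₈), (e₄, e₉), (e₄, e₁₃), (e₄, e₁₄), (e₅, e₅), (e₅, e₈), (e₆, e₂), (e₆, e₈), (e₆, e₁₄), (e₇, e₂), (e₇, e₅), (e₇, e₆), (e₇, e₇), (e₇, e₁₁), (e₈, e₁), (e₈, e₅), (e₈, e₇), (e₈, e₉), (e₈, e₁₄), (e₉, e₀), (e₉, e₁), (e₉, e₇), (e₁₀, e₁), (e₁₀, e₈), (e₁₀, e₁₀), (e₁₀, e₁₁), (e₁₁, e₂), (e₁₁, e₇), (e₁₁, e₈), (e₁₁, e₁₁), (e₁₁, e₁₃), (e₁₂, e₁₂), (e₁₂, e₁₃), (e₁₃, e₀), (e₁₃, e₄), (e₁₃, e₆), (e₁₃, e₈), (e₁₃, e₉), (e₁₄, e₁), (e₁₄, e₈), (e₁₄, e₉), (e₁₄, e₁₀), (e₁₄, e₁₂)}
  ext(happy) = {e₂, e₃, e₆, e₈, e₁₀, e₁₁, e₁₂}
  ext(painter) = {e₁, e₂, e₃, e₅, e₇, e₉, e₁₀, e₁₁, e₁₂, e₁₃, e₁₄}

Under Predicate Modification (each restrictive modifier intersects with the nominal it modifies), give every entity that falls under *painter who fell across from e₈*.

{e₂, e₅, e₁₀, e₁₁, e₁₃}

⟦who fell⟧ = ⟦fell⟧ = {e₂, e₄, e₅, e₆, e₈, e₉, e₁₀, e₁₁, e₁₂, e₁₃}
⟦across from e₈⟧ = {x : ⟨x, e₈⟩ ∈ ⟦across from⟧} = {e₀, e₁, e₂, e₄, e₅, e₆, e₁₀, e₁₁, e₁₃, e₁₄}
⟦painter⟧ = {e₁, e₂, e₃, e₅, e₇, e₉, e₁₀, e₁₁, e₁₂, e₁₃, e₁₄}
… ∩ ⟦who fell⟧ = {e₁, e₂, e₃, e₅, e₇, e₉, e₁₀, e₁₁, e₁₂, e₁₃, e₁₄} ∩ {e₂, e₄, e₅, e₆, e₈, e₉, e₁₀, e₁₁, e₁₂, e₁₃} = {e₂, e₅, e₉, e₁₀, e₁₁, e₁₂, e₁₃}
… ∩ ⟦across from e₈⟧ = {e₂, e₅, e₉, e₁₀, e₁₁, e₁₂, e₁₃} ∩ {e₀, e₁, e₂, e₄, e₅, e₆, e₁₀, e₁₁, e₁₃, e₁₄} = {e₂, e₅, e₁₀, e₁₁, e₁₃}
So ⟦painter who fell across from e₈⟧ = {e₂, e₅, e₁₀, e₁₁, e₁₃}.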